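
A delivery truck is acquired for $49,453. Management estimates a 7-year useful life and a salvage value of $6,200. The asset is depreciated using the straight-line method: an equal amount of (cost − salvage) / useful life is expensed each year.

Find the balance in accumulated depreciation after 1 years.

Depreciable base = $49,453 − $6,200 = $43,253.
Annual expense = $43,253 / 7 = $6,179.
End of year 1: book value $43,274.
Accumulated through year 1 = $49,453 − $43,274 = $6,179.

$6,179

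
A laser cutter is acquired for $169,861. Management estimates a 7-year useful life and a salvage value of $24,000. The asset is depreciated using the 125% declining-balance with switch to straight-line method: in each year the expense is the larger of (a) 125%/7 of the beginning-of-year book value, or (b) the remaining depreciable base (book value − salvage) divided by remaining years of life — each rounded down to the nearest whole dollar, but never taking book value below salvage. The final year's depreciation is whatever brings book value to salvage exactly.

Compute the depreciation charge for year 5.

$17,537

Depreciable base = $169,861 − $24,000 = $145,861.
Year 1: DB = ⌊$169,861 × 125%/7⌋ = $30,332; SL = ⌊$145,861/7⌋ = $20,837 → take DB $30,332. Book value $139,529.
Year 2: DB = ⌊$139,529 × 125%/7⌋ = $24,915; SL = ⌊$115,529/6⌋ = $19,254 → take DB $24,915. Book value $114,614.
Year 3: DB = ⌊$114,614 × 125%/7⌋ = $20,466; SL = ⌊$90,614/5⌋ = $18,122 → take DB $20,466. Book value $94,148.
Year 4: DB = ⌊$94,148 × 125%/7⌋ = $16,812; SL = ⌊$70,148/4⌋ = $17,537 → take SL $17,537. Book value $76,611.
Year 5: DB = ⌊$76,611 × 125%/7⌋ = $13,680; SL = ⌊$52,611/3⌋ = $17,537 → take SL $17,537. Book value $59,074.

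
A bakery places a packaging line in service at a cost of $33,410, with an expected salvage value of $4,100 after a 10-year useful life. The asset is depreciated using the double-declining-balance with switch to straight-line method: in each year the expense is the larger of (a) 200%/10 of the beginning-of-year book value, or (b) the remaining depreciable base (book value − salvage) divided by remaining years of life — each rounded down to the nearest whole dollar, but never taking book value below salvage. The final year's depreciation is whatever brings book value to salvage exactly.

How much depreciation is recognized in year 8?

$1,401

Depreciable base = $33,410 − $4,100 = $29,310.
Year 1: DB = ⌊$33,410 × 200%/10⌋ = $6,682; SL = ⌊$29,310/10⌋ = $2,931 → take DB $6,682. Book value $26,728.
Year 2: DB = ⌊$26,728 × 200%/10⌋ = $5,345; SL = ⌊$22,628/9⌋ = $2,514 → take DB $5,345. Book value $21,383.
Year 3: DB = ⌊$21,383 × 200%/10⌋ = $4,276; SL = ⌊$17,283/8⌋ = $2,160 → take DB $4,276. Book value $17,107.
Year 4: DB = ⌊$17,107 × 200%/10⌋ = $3,421; SL = ⌊$13,007/7⌋ = $1,858 → take DB $3,421. Book value $13,686.
Year 5: DB = ⌊$13,686 × 200%/10⌋ = $2,737; SL = ⌊$9,586/6⌋ = $1,597 → take DB $2,737. Book value $10,949.
Year 6: DB = ⌊$10,949 × 200%/10⌋ = $2,189; SL = ⌊$6,849/5⌋ = $1,369 → take DB $2,189. Book value $8,760.
Year 7: DB = ⌊$8,760 × 200%/10⌋ = $1,752; SL = ⌊$4,660/4⌋ = $1,165 → take DB $1,752. Book value $7,008.
Year 8: DB = ⌊$7,008 × 200%/10⌋ = $1,401; SL = ⌊$2,908/3⌋ = $969 → take DB $1,401. Book value $5,607.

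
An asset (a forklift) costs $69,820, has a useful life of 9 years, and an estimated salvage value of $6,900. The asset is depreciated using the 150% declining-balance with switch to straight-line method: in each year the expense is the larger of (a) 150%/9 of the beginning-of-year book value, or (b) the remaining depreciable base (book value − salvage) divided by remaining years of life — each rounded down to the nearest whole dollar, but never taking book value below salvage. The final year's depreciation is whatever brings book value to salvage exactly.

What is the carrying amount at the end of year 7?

$17,480

Depreciable base = $69,820 − $6,900 = $62,920.
Year 1: DB = ⌊$69,820 × 150%/9⌋ = $11,636; SL = ⌊$62,920/9⌋ = $6,991 → take DB $11,636. Book value $58,184.
Year 2: DB = ⌊$58,184 × 150%/9⌋ = $9,697; SL = ⌊$51,284/8⌋ = $6,410 → take DB $9,697. Book value $48,487.
Year 3: DB = ⌊$48,487 × 150%/9⌋ = $8,081; SL = ⌊$41,587/7⌋ = $5,941 → take DB $8,081. Book value $40,406.
Year 4: DB = ⌊$40,406 × 150%/9⌋ = $6,734; SL = ⌊$33,506/6⌋ = $5,584 → take DB $6,734. Book value $33,672.
Year 5: DB = ⌊$33,672 × 150%/9⌋ = $5,612; SL = ⌊$26,772/5⌋ = $5,354 → take DB $5,612. Book value $28,060.
Year 6: DB = ⌊$28,060 × 150%/9⌋ = $4,676; SL = ⌊$21,160/4⌋ = $5,290 → take SL $5,290. Book value $22,770.
Year 7: DB = ⌊$22,770 × 150%/9⌋ = $3,795; SL = ⌊$15,870/3⌋ = $5,290 → take SL $5,290. Book value $17,480.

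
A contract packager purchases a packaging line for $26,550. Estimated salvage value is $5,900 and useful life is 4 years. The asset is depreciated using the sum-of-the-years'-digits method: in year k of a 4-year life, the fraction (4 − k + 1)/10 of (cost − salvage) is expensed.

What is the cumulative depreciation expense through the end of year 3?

Depreciable base = $26,550 − $5,900 = $20,650.
Sum of the years' digits = 4+3+2+1 = 10.
Year 1: $20,650 × 4/10 = $8,260. Book value $18,290.
Year 2: $20,650 × 3/10 = $6,195. Book value $12,095.
Year 3: $20,650 × 2/10 = $4,130. Book value $7,965.
Accumulated through year 3 = $26,550 − $7,965 = $18,585.

$18,585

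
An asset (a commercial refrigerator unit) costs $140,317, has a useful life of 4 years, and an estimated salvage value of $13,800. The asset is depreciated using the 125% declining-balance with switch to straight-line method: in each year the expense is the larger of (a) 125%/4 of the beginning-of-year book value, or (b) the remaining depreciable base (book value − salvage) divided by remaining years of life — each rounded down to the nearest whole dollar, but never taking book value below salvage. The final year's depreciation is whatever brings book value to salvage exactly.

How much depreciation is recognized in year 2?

$30,146

Depreciable base = $140,317 − $13,800 = $126,517.
Year 1: DB = ⌊$140,317 × 125%/4⌋ = $43,849; SL = ⌊$126,517/4⌋ = $31,629 → take DB $43,849. Book value $96,468.
Year 2: DB = ⌊$96,468 × 125%/4⌋ = $30,146; SL = ⌊$82,668/3⌋ = $27,556 → take DB $30,146. Book value $66,322.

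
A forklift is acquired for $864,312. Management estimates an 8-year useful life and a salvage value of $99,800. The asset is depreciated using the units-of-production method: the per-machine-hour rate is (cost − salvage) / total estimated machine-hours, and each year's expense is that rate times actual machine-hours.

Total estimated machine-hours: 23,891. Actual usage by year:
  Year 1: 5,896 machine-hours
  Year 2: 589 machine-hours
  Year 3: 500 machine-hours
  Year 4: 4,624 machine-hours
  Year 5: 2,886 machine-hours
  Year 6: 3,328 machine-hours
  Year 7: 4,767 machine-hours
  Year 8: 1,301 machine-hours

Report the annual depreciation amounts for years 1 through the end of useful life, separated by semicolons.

$188,672; $18,848; $16,000; $147,968; $92,352; $106,496; $152,544; $41,632

Depreciable base = $864,312 − $99,800 = $764,512.
Rate = $764,512 / 23,891 machine-hours = $32 per machine-hour.
Year 1: 5,896 × $32 = $188,672. Book value $675,640.
Year 2: 589 × $32 = $18,848. Book value $656,792.
Year 3: 500 × $32 = $16,000. Book value $640,792.
Year 4: 4,624 × $32 = $147,968. Book value $492,824.
Year 5: 2,886 × $32 = $92,352. Book value $400,472.
Year 6: 3,328 × $32 = $106,496. Book value $293,976.
Year 7: 4,767 × $32 = $152,544. Book value $141,432.
Year 8: 1,301 × $32 = $41,632. Book value $99,800.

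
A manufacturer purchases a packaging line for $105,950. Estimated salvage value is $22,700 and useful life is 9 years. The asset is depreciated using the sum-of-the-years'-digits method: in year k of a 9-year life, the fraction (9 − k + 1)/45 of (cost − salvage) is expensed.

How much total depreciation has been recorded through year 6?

$72,150

Depreciable base = $105,950 − $22,700 = $83,250.
Sum of the years' digits = 9+8+7+6+5+4+3+2+1 = 45.
Year 1: $83,250 × 9/45 = $16,650. Book value $89,300.
Year 2: $83,250 × 8/45 = $14,800. Book value $74,500.
Year 3: $83,250 × 7/45 = $12,950. Book value $61,550.
Year 4: $83,250 × 6/45 = $11,100. Book value $50,450.
Year 5: $83,250 × 5/45 = $9,250. Book value $41,200.
Year 6: $83,250 × 4/45 = $7,400. Book value $33,800.
Accumulated through year 6 = $105,950 − $33,800 = $72,150.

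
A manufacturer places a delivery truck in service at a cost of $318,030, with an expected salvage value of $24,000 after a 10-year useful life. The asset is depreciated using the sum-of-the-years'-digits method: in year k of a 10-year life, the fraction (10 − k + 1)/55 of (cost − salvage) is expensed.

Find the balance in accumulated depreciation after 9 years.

$288,684

Depreciable base = $318,030 − $24,000 = $294,030.
Sum of the years' digits = 10+9+8+7+6+5+4+3+2+1 = 55.
Year 1: $294,030 × 10/55 = $53,460. Book value $264,570.
Year 2: $294,030 × 9/55 = $48,114. Book value $216,456.
Year 3: $294,030 × 8/55 = $42,768. Book value $173,688.
Year 4: $294,030 × 7/55 = $37,422. Book value $136,266.
Year 5: $294,030 × 6/55 = $32,076. Book value $104,190.
Year 6: $294,030 × 5/55 = $26,730. Book value $77,460.
Year 7: $294,030 × 4/55 = $21,384. Book value $56,076.
Year 8: $294,030 × 3/55 = $16,038. Book value $40,038.
Year 9: $294,030 × 2/55 = $10,692. Book value $29,346.
Accumulated through year 9 = $318,030 − $29,346 = $288,684.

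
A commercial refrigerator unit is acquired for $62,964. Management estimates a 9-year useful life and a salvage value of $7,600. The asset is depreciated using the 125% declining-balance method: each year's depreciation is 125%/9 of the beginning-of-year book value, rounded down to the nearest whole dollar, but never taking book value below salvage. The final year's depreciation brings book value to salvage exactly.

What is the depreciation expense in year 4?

$5,584

Depreciable base = $62,964 − $7,600 = $55,364.
Year 1: ⌊$62,964 × 125%/9⌋ = $8,745. Book value $54,219.
Year 2: ⌊$54,219 × 125%/9⌋ = $7,530. Book value $46,689.
Year 3: ⌊$46,689 × 125%/9⌋ = $6,484. Book value $40,205.
Year 4: ⌊$40,205 × 125%/9⌋ = $5,584. Book value $34,621.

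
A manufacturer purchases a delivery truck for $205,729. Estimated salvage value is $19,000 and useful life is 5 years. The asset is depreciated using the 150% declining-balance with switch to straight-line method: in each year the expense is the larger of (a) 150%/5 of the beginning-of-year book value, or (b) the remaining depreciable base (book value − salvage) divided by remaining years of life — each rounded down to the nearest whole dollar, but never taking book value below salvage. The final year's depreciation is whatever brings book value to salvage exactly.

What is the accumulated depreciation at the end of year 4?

$160,946

Depreciable base = $205,729 − $19,000 = $186,729.
Year 1: DB = ⌊$205,729 × 150%/5⌋ = $61,718; SL = ⌊$186,729/5⌋ = $37,345 → take DB $61,718. Book value $144,011.
Year 2: DB = ⌊$144,011 × 150%/5⌋ = $43,203; SL = ⌊$125,011/4⌋ = $31,252 → take DB $43,203. Book value $100,808.
Year 3: DB = ⌊$100,808 × 150%/5⌋ = $30,242; SL = ⌊$81,808/3⌋ = $27,269 → take DB $30,242. Book value $70,566.
Year 4: DB = ⌊$70,566 × 150%/5⌋ = $21,169; SL = ⌊$51,566/2⌋ = $25,783 → take SL $25,783. Book value $44,783.
Accumulated through year 4 = $205,729 − $44,783 = $160,946.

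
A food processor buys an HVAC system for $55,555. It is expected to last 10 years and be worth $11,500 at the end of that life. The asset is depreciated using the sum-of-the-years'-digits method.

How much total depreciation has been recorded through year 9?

Depreciable base = $55,555 − $11,500 = $44,055.
Sum of the years' digits = 10+9+8+7+6+5+4+3+2+1 = 55.
Year 1: $44,055 × 10/55 = $8,010. Book value $47,545.
Year 2: $44,055 × 9/55 = $7,209. Book value $40,336.
Year 3: $44,055 × 8/55 = $6,408. Book value $33,928.
Year 4: $44,055 × 7/55 = $5,607. Book value $28,321.
Year 5: $44,055 × 6/55 = $4,806. Book value $23,515.
Year 6: $44,055 × 5/55 = $4,005. Book value $19,510.
Year 7: $44,055 × 4/55 = $3,204. Book value $16,306.
Year 8: $44,055 × 3/55 = $2,403. Book value $13,903.
Year 9: $44,055 × 2/55 = $1,602. Book value $12,301.
Accumulated through year 9 = $55,555 − $12,301 = $43,254.

$43,254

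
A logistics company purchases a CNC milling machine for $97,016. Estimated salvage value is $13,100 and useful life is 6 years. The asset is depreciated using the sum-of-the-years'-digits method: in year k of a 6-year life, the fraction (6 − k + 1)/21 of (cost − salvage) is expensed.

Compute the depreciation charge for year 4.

$11,988

Depreciable base = $97,016 − $13,100 = $83,916.
Sum of the years' digits = 6+5+4+3+2+1 = 21.
Year 1: $83,916 × 6/21 = $23,976. Book value $73,040.
Year 2: $83,916 × 5/21 = $19,980. Book value $53,060.
Year 3: $83,916 × 4/21 = $15,984. Book value $37,076.
Year 4: $83,916 × 3/21 = $11,988. Book value $25,088.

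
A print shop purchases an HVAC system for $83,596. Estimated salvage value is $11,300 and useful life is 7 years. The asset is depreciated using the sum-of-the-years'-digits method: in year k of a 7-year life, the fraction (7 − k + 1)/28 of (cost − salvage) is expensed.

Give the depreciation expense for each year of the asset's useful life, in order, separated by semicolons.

Depreciable base = $83,596 − $11,300 = $72,296.
Sum of the years' digits = 7+6+5+4+3+2+1 = 28.
Year 1: $72,296 × 7/28 = $18,074. Book value $65,522.
Year 2: $72,296 × 6/28 = $15,492. Book value $50,030.
Year 3: $72,296 × 5/28 = $12,910. Book value $37,120.
Year 4: $72,296 × 4/28 = $10,328. Book value $26,792.
Year 5: $72,296 × 3/28 = $7,746. Book value $19,046.
Year 6: $72,296 × 2/28 = $5,164. Book value $13,882.
Year 7: $72,296 × 1/28 = $2,582. Book value $11,300.

$18,074; $15,492; $12,910; $10,328; $7,746; $5,164; $2,582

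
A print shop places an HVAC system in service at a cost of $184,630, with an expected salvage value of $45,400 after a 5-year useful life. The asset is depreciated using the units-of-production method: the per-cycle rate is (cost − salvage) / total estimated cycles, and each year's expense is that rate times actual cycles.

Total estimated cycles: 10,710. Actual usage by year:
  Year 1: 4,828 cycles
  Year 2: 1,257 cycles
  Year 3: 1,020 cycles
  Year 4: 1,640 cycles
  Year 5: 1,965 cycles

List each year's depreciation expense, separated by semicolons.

$62,764; $16,341; $13,260; $21,320; $25,545

Depreciable base = $184,630 − $45,400 = $139,230.
Rate = $139,230 / 10,710 cycles = $13 per cycle.
Year 1: 4,828 × $13 = $62,764. Book value $121,866.
Year 2: 1,257 × $13 = $16,341. Book value $105,525.
Year 3: 1,020 × $13 = $13,260. Book value $92,265.
Year 4: 1,640 × $13 = $21,320. Book value $70,945.
Year 5: 1,965 × $13 = $25,545. Book value $45,400.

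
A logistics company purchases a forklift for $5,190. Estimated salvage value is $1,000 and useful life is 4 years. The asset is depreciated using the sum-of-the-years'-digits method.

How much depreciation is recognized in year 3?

Depreciable base = $5,190 − $1,000 = $4,190.
Sum of the years' digits = 4+3+2+1 = 10.
Year 1: $4,190 × 4/10 = $1,676. Book value $3,514.
Year 2: $4,190 × 3/10 = $1,257. Book value $2,257.
Year 3: $4,190 × 2/10 = $838. Book value $1,419.

$838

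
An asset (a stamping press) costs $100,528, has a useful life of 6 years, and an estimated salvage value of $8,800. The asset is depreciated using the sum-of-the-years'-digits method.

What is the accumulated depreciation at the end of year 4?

Depreciable base = $100,528 − $8,800 = $91,728.
Sum of the years' digits = 6+5+4+3+2+1 = 21.
Year 1: $91,728 × 6/21 = $26,208. Book value $74,320.
Year 2: $91,728 × 5/21 = $21,840. Book value $52,480.
Year 3: $91,728 × 4/21 = $17,472. Book value $35,008.
Year 4: $91,728 × 3/21 = $13,104. Book value $21,904.
Accumulated through year 4 = $100,528 − $21,904 = $78,624.

$78,624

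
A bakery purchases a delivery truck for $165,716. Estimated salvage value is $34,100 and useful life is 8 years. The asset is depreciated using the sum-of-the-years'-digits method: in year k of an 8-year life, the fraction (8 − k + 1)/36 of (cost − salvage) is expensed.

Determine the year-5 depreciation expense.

$14,624

Depreciable base = $165,716 − $34,100 = $131,616.
Sum of the years' digits = 8+7+6+5+4+3+2+1 = 36.
Year 1: $131,616 × 8/36 = $29,248. Book value $136,468.
Year 2: $131,616 × 7/36 = $25,592. Book value $110,876.
Year 3: $131,616 × 6/36 = $21,936. Book value $88,940.
Year 4: $131,616 × 5/36 = $18,280. Book value $70,660.
Year 5: $131,616 × 4/36 = $14,624. Book value $56,036.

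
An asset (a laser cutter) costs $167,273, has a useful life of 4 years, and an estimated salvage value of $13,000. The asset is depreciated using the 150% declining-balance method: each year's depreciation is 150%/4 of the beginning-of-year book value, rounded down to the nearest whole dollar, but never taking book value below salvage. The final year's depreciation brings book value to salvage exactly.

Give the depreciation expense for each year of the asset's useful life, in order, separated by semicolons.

Depreciable base = $167,273 − $13,000 = $154,273.
Year 1: ⌊$167,273 × 150%/4⌋ = $62,727. Book value $104,546.
Year 2: ⌊$104,546 × 150%/4⌋ = $39,204. Book value $65,342.
Year 3: ⌊$65,342 × 150%/4⌋ = $24,503. Book value $40,839.
Year 4 (final): $40,839 − $13,000 = $27,839. Book value $13,000.

$62,727; $39,204; $24,503; $27,839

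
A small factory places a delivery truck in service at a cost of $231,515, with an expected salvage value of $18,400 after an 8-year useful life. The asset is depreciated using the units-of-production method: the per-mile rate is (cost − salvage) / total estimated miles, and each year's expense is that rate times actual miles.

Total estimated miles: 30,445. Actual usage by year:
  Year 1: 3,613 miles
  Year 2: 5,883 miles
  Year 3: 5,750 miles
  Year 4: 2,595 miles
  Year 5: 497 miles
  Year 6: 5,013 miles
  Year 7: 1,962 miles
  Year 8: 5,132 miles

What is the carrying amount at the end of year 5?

$103,149

Depreciable base = $231,515 − $18,400 = $213,115.
Rate = $213,115 / 30,445 miles = $7 per mile.
Year 1: 3,613 × $7 = $25,291. Book value $206,224.
Year 2: 5,883 × $7 = $41,181. Book value $165,043.
Year 3: 5,750 × $7 = $40,250. Book value $124,793.
Year 4: 2,595 × $7 = $18,165. Book value $106,628.
Year 5: 497 × $7 = $3,479. Book value $103,149.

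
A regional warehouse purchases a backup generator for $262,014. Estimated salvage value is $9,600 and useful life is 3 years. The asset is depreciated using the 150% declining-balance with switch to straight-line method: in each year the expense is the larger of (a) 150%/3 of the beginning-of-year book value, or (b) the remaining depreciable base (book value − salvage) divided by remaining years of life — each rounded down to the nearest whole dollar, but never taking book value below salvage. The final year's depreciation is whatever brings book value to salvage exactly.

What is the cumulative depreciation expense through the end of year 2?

Depreciable base = $262,014 − $9,600 = $252,414.
Year 1: DB = ⌊$262,014 × 150%/3⌋ = $131,007; SL = ⌊$252,414/3⌋ = $84,138 → take DB $131,007. Book value $131,007.
Year 2: DB = ⌊$131,007 × 150%/3⌋ = $65,503; SL = ⌊$121,407/2⌋ = $60,703 → take DB $65,503. Book value $65,504.
Accumulated through year 2 = $262,014 − $65,504 = $196,510.

$196,510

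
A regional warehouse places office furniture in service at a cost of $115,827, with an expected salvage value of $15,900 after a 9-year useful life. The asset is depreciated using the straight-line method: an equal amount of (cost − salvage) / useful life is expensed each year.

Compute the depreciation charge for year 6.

Depreciable base = $115,827 − $15,900 = $99,927.
Annual expense = $99,927 / 9 = $11,103.

$11,103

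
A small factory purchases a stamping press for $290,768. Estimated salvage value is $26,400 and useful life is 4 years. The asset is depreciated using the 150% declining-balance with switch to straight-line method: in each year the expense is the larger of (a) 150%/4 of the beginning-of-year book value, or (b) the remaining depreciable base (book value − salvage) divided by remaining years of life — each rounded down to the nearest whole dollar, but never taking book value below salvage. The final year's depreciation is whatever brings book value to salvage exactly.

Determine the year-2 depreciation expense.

$68,148

Depreciable base = $290,768 − $26,400 = $264,368.
Year 1: DB = ⌊$290,768 × 150%/4⌋ = $109,038; SL = ⌊$264,368/4⌋ = $66,092 → take DB $109,038. Book value $181,730.
Year 2: DB = ⌊$181,730 × 150%/4⌋ = $68,148; SL = ⌊$155,330/3⌋ = $51,776 → take DB $68,148. Book value $113,582.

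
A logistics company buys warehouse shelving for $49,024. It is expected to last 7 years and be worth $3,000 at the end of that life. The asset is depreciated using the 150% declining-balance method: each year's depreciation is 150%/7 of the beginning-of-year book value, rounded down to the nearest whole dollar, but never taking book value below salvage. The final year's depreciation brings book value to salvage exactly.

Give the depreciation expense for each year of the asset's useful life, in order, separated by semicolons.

$10,505; $8,254; $6,485; $5,095; $4,003; $3,146; $8,536

Depreciable base = $49,024 − $3,000 = $46,024.
Year 1: ⌊$49,024 × 150%/7⌋ = $10,505. Book value $38,519.
Year 2: ⌊$38,519 × 150%/7⌋ = $8,254. Book value $30,265.
Year 3: ⌊$30,265 × 150%/7⌋ = $6,485. Book value $23,780.
Year 4: ⌊$23,780 × 150%/7⌋ = $5,095. Book value $18,685.
Year 5: ⌊$18,685 × 150%/7⌋ = $4,003. Book value $14,682.
Year 6: ⌊$14,682 × 150%/7⌋ = $3,146. Book value $11,536.
Year 7 (final): $11,536 − $3,000 = $8,536. Book value $3,000.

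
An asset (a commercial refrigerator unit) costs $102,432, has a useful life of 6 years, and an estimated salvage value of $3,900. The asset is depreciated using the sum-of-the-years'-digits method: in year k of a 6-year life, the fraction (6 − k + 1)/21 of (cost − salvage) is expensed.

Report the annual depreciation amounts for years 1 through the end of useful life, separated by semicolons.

$28,152; $23,460; $18,768; $14,076; $9,384; $4,692

Depreciable base = $102,432 − $3,900 = $98,532.
Sum of the years' digits = 6+5+4+3+2+1 = 21.
Year 1: $98,532 × 6/21 = $28,152. Book value $74,280.
Year 2: $98,532 × 5/21 = $23,460. Book value $50,820.
Year 3: $98,532 × 4/21 = $18,768. Book value $32,052.
Year 4: $98,532 × 3/21 = $14,076. Book value $17,976.
Year 5: $98,532 × 2/21 = $9,384. Book value $8,592.
Year 6: $98,532 × 1/21 = $4,692. Book value $3,900.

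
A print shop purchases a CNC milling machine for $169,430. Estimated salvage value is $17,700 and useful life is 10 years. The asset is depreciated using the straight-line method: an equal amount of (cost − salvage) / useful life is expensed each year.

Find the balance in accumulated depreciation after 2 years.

$30,346

Depreciable base = $169,430 − $17,700 = $151,730.
Annual expense = $151,730 / 10 = $15,173.
End of year 1: book value $154,257.
End of year 2: book value $139,084.
Accumulated through year 2 = $169,430 − $139,084 = $30,346.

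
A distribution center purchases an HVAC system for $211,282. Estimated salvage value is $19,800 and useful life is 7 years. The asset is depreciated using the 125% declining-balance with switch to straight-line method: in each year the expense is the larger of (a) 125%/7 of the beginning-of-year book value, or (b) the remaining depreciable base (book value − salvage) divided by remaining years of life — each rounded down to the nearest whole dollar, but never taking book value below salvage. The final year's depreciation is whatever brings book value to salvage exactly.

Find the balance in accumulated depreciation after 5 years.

Depreciable base = $211,282 − $19,800 = $191,482.
Year 1: DB = ⌊$211,282 × 125%/7⌋ = $37,728; SL = ⌊$191,482/7⌋ = $27,354 → take DB $37,728. Book value $173,554.
Year 2: DB = ⌊$173,554 × 125%/7⌋ = $30,991; SL = ⌊$153,754/6⌋ = $25,625 → take DB $30,991. Book value $142,563.
Year 3: DB = ⌊$142,563 × 125%/7⌋ = $25,457; SL = ⌊$122,763/5⌋ = $24,552 → take DB $25,457. Book value $117,106.
Year 4: DB = ⌊$117,106 × 125%/7⌋ = $20,911; SL = ⌊$97,306/4⌋ = $24,326 → take SL $24,326. Book value $92,780.
Year 5: DB = ⌊$92,780 × 125%/7⌋ = $16,567; SL = ⌊$72,980/3⌋ = $24,326 → take SL $24,326. Book value $68,454.
Accumulated through year 5 = $211,282 − $68,454 = $142,828.

$142,828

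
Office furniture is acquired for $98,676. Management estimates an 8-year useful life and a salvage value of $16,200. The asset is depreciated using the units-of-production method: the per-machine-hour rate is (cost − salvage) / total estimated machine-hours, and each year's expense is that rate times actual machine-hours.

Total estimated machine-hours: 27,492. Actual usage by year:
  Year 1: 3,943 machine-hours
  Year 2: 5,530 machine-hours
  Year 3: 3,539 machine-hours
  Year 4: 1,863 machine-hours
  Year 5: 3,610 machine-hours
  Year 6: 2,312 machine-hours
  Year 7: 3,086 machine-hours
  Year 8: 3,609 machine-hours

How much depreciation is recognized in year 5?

Depreciable base = $98,676 − $16,200 = $82,476.
Rate = $82,476 / 27,492 machine-hours = $3 per machine-hour.
Year 1: 3,943 × $3 = $11,829. Book value $86,847.
Year 2: 5,530 × $3 = $16,590. Book value $70,257.
Year 3: 3,539 × $3 = $10,617. Book value $59,640.
Year 4: 1,863 × $3 = $5,589. Book value $54,051.
Year 5: 3,610 × $3 = $10,830. Book value $43,221.

$10,830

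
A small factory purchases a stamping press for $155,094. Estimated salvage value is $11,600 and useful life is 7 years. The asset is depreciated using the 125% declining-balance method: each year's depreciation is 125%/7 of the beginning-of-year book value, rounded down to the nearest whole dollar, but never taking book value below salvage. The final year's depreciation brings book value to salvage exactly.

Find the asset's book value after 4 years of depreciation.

Depreciable base = $155,094 − $11,600 = $143,494.
Year 1: ⌊$155,094 × 125%/7⌋ = $27,695. Book value $127,399.
Year 2: ⌊$127,399 × 125%/7⌋ = $22,749. Book value $104,650.
Year 3: ⌊$104,650 × 125%/7⌋ = $18,687. Book value $85,963.
Year 4: ⌊$85,963 × 125%/7⌋ = $15,350. Book value $70,613.

$70,613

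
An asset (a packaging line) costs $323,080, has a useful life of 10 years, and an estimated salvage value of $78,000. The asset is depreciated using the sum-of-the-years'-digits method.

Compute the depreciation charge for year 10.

Depreciable base = $323,080 − $78,000 = $245,080.
Sum of the years' digits = 10+9+8+7+6+5+4+3+2+1 = 55.
Year 1: $245,080 × 10/55 = $44,560. Book value $278,520.
Year 2: $245,080 × 9/55 = $40,104. Book value $238,416.
Year 3: $245,080 × 8/55 = $35,648. Book value $202,768.
Year 4: $245,080 × 7/55 = $31,192. Book value $171,576.
Year 5: $245,080 × 6/55 = $26,736. Book value $144,840.
Year 6: $245,080 × 5/55 = $22,280. Book value $122,560.
Year 7: $245,080 × 4/55 = $17,824. Book value $104,736.
Year 8: $245,080 × 3/55 = $13,368. Book value $91,368.
Year 9: $245,080 × 2/55 = $8,912. Book value $82,456.
Year 10: $245,080 × 1/55 = $4,456. Book value $78,000.

$4,456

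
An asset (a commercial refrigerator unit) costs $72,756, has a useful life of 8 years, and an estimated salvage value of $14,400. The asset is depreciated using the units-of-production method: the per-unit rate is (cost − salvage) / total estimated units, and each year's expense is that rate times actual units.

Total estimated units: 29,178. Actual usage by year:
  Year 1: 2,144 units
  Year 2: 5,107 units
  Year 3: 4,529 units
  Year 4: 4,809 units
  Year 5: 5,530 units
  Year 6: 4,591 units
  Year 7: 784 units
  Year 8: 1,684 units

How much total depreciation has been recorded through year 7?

$54,988

Depreciable base = $72,756 − $14,400 = $58,356.
Rate = $58,356 / 29,178 units = $2 per unit.
Year 1: 2,144 × $2 = $4,288. Book value $68,468.
Year 2: 5,107 × $2 = $10,214. Book value $58,254.
Year 3: 4,529 × $2 = $9,058. Book value $49,196.
Year 4: 4,809 × $2 = $9,618. Book value $39,578.
Year 5: 5,530 × $2 = $11,060. Book value $28,518.
Year 6: 4,591 × $2 = $9,182. Book value $19,336.
Year 7: 784 × $2 = $1,568. Book value $17,768.
Accumulated through year 7 = $72,756 − $17,768 = $54,988.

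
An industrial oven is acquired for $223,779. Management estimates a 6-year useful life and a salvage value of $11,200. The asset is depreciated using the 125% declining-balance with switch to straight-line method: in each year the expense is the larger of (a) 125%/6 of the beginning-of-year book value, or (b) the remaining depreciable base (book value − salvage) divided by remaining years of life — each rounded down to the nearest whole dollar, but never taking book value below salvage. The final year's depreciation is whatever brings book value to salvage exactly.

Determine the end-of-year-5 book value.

Depreciable base = $223,779 − $11,200 = $212,579.
Year 1: DB = ⌊$223,779 × 125%/6⌋ = $46,620; SL = ⌊$212,579/6⌋ = $35,429 → take DB $46,620. Book value $177,159.
Year 2: DB = ⌊$177,159 × 125%/6⌋ = $36,908; SL = ⌊$165,959/5⌋ = $33,191 → take DB $36,908. Book value $140,251.
Year 3: DB = ⌊$140,251 × 125%/6⌋ = $29,218; SL = ⌊$129,051/4⌋ = $32,262 → take SL $32,262. Book value $107,989.
Year 4: DB = ⌊$107,989 × 125%/6⌋ = $22,497; SL = ⌊$96,789/3⌋ = $32,263 → take SL $32,263. Book value $75,726.
Year 5: DB = ⌊$75,726 × 125%/6⌋ = $15,776; SL = ⌊$64,526/2⌋ = $32,263 → take SL $32,263. Book value $43,463.

$43,463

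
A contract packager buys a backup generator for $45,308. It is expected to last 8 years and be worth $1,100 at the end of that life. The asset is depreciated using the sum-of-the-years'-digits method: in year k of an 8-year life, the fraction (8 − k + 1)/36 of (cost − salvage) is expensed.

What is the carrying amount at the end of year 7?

$2,328

Depreciable base = $45,308 − $1,100 = $44,208.
Sum of the years' digits = 8+7+6+5+4+3+2+1 = 36.
Year 1: $44,208 × 8/36 = $9,824. Book value $35,484.
Year 2: $44,208 × 7/36 = $8,596. Book value $26,888.
Year 3: $44,208 × 6/36 = $7,368. Book value $19,520.
Year 4: $44,208 × 5/36 = $6,140. Book value $13,380.
Year 5: $44,208 × 4/36 = $4,912. Book value $8,468.
Year 6: $44,208 × 3/36 = $3,684. Book value $4,784.
Year 7: $44,208 × 2/36 = $2,456. Book value $2,328.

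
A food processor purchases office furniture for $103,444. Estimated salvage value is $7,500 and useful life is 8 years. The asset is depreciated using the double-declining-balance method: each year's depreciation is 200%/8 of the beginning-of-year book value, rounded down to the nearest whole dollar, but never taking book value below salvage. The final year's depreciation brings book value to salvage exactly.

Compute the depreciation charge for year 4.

$10,910

Depreciable base = $103,444 − $7,500 = $95,944.
Year 1: ⌊$103,444 × 200%/8⌋ = $25,861. Book value $77,583.
Year 2: ⌊$77,583 × 200%/8⌋ = $19,395. Book value $58,188.
Year 3: ⌊$58,188 × 200%/8⌋ = $14,547. Book value $43,641.
Year 4: ⌊$43,641 × 200%/8⌋ = $10,910. Book value $32,731.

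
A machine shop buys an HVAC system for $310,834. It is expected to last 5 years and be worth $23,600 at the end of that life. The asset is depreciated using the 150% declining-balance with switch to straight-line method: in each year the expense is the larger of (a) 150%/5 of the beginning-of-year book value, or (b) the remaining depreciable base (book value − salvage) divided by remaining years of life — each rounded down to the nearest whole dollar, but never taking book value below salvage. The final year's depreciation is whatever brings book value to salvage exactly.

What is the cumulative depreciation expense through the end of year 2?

$158,525

Depreciable base = $310,834 − $23,600 = $287,234.
Year 1: DB = ⌊$310,834 × 150%/5⌋ = $93,250; SL = ⌊$287,234/5⌋ = $57,446 → take DB $93,250. Book value $217,584.
Year 2: DB = ⌊$217,584 × 150%/5⌋ = $65,275; SL = ⌊$193,984/4⌋ = $48,496 → take DB $65,275. Book value $152,309.
Accumulated through year 2 = $310,834 − $152,309 = $158,525.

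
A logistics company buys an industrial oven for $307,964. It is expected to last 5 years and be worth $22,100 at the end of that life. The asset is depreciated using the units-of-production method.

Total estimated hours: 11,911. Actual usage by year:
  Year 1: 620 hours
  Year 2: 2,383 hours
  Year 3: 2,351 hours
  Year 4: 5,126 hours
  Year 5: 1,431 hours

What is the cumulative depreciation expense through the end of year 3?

Depreciable base = $307,964 − $22,100 = $285,864.
Rate = $285,864 / 11,911 hours = $24 per hour.
Year 1: 620 × $24 = $14,880. Book value $293,084.
Year 2: 2,383 × $24 = $57,192. Book value $235,892.
Year 3: 2,351 × $24 = $56,424. Book value $179,468.
Accumulated through year 3 = $307,964 − $179,468 = $128,496.

$128,496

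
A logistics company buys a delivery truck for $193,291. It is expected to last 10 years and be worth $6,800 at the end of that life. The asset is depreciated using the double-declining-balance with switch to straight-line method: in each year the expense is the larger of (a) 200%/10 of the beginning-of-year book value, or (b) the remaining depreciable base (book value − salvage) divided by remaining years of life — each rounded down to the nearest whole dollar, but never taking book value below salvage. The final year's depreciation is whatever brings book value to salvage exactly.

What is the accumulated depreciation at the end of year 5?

$129,952

Depreciable base = $193,291 − $6,800 = $186,491.
Year 1: DB = ⌊$193,291 × 200%/10⌋ = $38,658; SL = ⌊$186,491/10⌋ = $18,649 → take DB $38,658. Book value $154,633.
Year 2: DB = ⌊$154,633 × 200%/10⌋ = $30,926; SL = ⌊$147,833/9⌋ = $16,425 → take DB $30,926. Book value $123,707.
Year 3: DB = ⌊$123,707 × 200%/10⌋ = $24,741; SL = ⌊$116,907/8⌋ = $14,613 → take DB $24,741. Book value $98,966.
Year 4: DB = ⌊$98,966 × 200%/10⌋ = $19,793; SL = ⌊$92,166/7⌋ = $13,166 → take DB $19,793. Book value $79,173.
Year 5: DB = ⌊$79,173 × 200%/10⌋ = $15,834; SL = ⌊$72,373/6⌋ = $12,062 → take DB $15,834. Book value $63,339.
Accumulated through year 5 = $193,291 − $63,339 = $129,952.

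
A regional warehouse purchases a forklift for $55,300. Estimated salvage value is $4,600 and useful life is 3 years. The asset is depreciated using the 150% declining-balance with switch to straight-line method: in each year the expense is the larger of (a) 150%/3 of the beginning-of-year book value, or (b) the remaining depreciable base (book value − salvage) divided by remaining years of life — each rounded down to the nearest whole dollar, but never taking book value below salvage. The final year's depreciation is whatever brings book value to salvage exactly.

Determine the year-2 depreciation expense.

Depreciable base = $55,300 − $4,600 = $50,700.
Year 1: DB = ⌊$55,300 × 150%/3⌋ = $27,650; SL = ⌊$50,700/3⌋ = $16,900 → take DB $27,650. Book value $27,650.
Year 2: DB = ⌊$27,650 × 150%/3⌋ = $13,825; SL = ⌊$23,050/2⌋ = $11,525 → take DB $13,825. Book value $13,825.

$13,825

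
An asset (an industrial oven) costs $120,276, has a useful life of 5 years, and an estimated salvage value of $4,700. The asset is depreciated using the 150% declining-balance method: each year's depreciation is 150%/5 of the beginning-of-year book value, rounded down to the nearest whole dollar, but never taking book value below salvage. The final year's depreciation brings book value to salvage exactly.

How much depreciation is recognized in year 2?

$25,258

Depreciable base = $120,276 − $4,700 = $115,576.
Year 1: ⌊$120,276 × 150%/5⌋ = $36,082. Book value $84,194.
Year 2: ⌊$84,194 × 150%/5⌋ = $25,258. Book value $58,936.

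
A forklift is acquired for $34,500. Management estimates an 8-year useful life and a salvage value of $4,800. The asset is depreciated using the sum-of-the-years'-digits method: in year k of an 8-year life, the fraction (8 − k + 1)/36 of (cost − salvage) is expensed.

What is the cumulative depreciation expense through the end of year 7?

Depreciable base = $34,500 − $4,800 = $29,700.
Sum of the years' digits = 8+7+6+5+4+3+2+1 = 36.
Year 1: $29,700 × 8/36 = $6,600. Book value $27,900.
Year 2: $29,700 × 7/36 = $5,775. Book value $22,125.
Year 3: $29,700 × 6/36 = $4,950. Book value $17,175.
Year 4: $29,700 × 5/36 = $4,125. Book value $13,050.
Year 5: $29,700 × 4/36 = $3,300. Book value $9,750.
Year 6: $29,700 × 3/36 = $2,475. Book value $7,275.
Year 7: $29,700 × 2/36 = $1,650. Book value $5,625.
Accumulated through year 7 = $34,500 − $5,625 = $28,875.

$28,875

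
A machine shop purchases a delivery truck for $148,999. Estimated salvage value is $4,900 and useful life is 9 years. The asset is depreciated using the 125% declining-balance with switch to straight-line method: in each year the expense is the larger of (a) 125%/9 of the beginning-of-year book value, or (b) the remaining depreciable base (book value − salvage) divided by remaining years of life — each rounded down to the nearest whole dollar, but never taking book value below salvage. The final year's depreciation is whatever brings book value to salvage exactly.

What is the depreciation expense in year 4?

$15,040

Depreciable base = $148,999 − $4,900 = $144,099.
Year 1: DB = ⌊$148,999 × 125%/9⌋ = $20,694; SL = ⌊$144,099/9⌋ = $16,011 → take DB $20,694. Book value $128,305.
Year 2: DB = ⌊$128,305 × 125%/9⌋ = $17,820; SL = ⌊$123,405/8⌋ = $15,425 → take DB $17,820. Book value $110,485.
Year 3: DB = ⌊$110,485 × 125%/9⌋ = $15,345; SL = ⌊$105,585/7⌋ = $15,083 → take DB $15,345. Book value $95,140.
Year 4: DB = ⌊$95,140 × 125%/9⌋ = $13,213; SL = ⌊$90,240/6⌋ = $15,040 → take SL $15,040. Book value $80,100.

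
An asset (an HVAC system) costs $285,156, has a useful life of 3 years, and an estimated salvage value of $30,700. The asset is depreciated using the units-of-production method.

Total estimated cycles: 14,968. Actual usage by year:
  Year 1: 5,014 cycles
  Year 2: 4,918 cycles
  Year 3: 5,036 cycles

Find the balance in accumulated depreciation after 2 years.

Depreciable base = $285,156 − $30,700 = $254,456.
Rate = $254,456 / 14,968 cycles = $17 per cycle.
Year 1: 5,014 × $17 = $85,238. Book value $199,918.
Year 2: 4,918 × $17 = $83,606. Book value $116,312.
Accumulated through year 2 = $285,156 − $116,312 = $168,844.

$168,844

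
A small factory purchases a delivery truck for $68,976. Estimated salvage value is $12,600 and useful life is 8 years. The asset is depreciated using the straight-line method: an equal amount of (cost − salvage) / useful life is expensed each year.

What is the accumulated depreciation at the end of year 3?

$21,141

Depreciable base = $68,976 − $12,600 = $56,376.
Annual expense = $56,376 / 8 = $7,047.
End of year 1: book value $61,929.
End of year 2: book value $54,882.
End of year 3: book value $47,835.
Accumulated through year 3 = $68,976 − $47,835 = $21,141.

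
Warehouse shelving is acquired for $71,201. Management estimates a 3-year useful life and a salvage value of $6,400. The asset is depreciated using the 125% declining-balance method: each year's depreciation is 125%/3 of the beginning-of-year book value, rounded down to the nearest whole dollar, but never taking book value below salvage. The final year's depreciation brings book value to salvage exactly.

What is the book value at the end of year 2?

Depreciable base = $71,201 − $6,400 = $64,801.
Year 1: ⌊$71,201 × 125%/3⌋ = $29,667. Book value $41,534.
Year 2: ⌊$41,534 × 125%/3⌋ = $17,305. Book value $24,229.

$24,229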